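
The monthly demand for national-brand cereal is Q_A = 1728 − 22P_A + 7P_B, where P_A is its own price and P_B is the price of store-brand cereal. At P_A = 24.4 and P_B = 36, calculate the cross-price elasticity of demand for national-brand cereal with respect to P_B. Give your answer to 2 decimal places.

0.17

At P_A = 24.4 and P_B = 36: Q_A = 1443.2.
∂Q_A/∂P_B = 7.
ε = (∂Q_A/∂P_B)(P_B/Q_A) = 7 × (36/1443.2) ≈ 0.17.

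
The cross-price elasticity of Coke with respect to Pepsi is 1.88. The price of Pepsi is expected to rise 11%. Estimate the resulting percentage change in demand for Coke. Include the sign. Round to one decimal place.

20.7%

%ΔQ ≈ ε × %ΔP of Pepsi = 1.88 × (11%) = 20.7%.
Demand for Coke rises by about 20.7%.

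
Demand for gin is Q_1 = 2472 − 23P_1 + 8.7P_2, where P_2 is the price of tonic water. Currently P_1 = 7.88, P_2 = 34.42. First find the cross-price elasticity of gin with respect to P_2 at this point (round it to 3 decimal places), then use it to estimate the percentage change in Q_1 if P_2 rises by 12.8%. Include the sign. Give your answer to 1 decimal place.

At P_1 = 7.88, P_2 = 34.42: Q_1 = 2590.214.
∂Q_1/∂P_2 = 8.7.
ε = (∂Q_1/∂P_2)(P_2/Q_1) = 8.7000 × 34.42/2590.214 ≈ 0.116.
%ΔQ_1 ≈ ε × %ΔP_2 = 0.116 × (12.8%) = 1.5%.

1.5%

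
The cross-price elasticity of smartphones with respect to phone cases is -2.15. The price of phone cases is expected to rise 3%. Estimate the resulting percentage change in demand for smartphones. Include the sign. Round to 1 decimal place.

%ΔQ ≈ ε × %ΔP of phone cases = -2.15 × (3%) = -6.5%.
Demand for smartphones falls by about 6.5%.

-6.5%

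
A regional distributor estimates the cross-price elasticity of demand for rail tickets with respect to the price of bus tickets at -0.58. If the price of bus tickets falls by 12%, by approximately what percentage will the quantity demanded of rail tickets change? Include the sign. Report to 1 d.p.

%ΔQ ≈ ε × %ΔP of bus tickets = -0.58 × (-12%) = 7.0%.

7.0%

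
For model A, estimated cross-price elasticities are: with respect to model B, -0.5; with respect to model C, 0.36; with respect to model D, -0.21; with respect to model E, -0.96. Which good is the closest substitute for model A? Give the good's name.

Substitutes have ε > 0. Among the positive values, 0.36 (model C) is largest.

model C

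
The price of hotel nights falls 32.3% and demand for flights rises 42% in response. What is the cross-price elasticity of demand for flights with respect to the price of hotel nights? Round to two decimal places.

-1.30

ε = (%ΔQ of flights) / (%ΔP of hotel nights) = (42%) / (-32.3%) ≈ -1.30.
Negative cross-price elasticity: complements.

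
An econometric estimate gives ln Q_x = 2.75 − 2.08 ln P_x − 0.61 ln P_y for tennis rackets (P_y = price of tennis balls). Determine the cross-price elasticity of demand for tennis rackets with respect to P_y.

In a log-linear (constant-elasticity) demand function, the coefficient on ln P_y is the cross-price elasticity.
ε = -0.61. Negative, so tennis rackets and tennis balls are complements.

-0.61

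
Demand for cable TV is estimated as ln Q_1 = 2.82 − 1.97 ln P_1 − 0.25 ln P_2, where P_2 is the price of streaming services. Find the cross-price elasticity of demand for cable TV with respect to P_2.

-0.25

In a log-linear (constant-elasticity) demand function, the coefficient on ln P_2 is the cross-price elasticity.
ε = -0.25. Negative, so cable TV and streaming services are complements.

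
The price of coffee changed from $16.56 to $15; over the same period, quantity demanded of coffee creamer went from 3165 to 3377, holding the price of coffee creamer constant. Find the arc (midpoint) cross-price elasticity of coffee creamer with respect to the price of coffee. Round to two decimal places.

ΔQ_A = 3377 − 3165 = 212; ΔP_B = 15 − 16.56 = -1.56.
Midpoints: Q̄_A = 3271.0, P̄_B = 15.78.
ε = (ΔQ_A/Q̄_A)/(ΔP_B/P̄_B) = (212/3271.0)/(-1.56/15.78) ≈ -0.66.

-0.66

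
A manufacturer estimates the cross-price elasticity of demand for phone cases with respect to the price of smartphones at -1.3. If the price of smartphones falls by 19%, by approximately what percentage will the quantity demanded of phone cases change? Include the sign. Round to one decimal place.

24.7%

%ΔQ ≈ ε × %ΔP of smartphones = -1.3 × (-19%) = 24.7%.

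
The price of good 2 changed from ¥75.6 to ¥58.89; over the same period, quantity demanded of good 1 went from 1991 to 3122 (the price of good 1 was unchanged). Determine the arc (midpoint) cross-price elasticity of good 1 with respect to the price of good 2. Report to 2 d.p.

-1.78

ΔQ_1 = 3122 − 1991 = 1131; ΔP_2 = 58.89 − 75.6 = -16.71.
Midpoints: Q̄_1 = 2556.5, P̄_2 = 67.25.
ε = (ΔQ_1/Q̄_1)/(ΔP_2/P̄_2) = (1131/2556.5)/(-16.71/67.25) ≈ -1.78.
ε < 0: good 1 and good 2 are complements.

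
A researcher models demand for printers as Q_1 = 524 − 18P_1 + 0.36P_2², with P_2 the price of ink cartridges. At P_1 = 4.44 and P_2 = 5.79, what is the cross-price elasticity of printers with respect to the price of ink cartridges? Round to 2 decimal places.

0.05

At P_1 = 4.44 and P_2 = 5.79: Q_1 = 456.149.
∂Q_1/∂P_2 = 0.72P_2 = 0.72(5.79) = 4.1688.
ε = (∂Q_1/∂P_2)(P_2/Q_1) = 4.1688 × (5.79/456.149) ≈ 0.05.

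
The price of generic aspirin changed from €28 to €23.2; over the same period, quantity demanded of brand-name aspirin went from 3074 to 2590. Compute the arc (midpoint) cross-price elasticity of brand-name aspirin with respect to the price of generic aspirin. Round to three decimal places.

ΔQ_A = 2590 − 3074 = -484; ΔP_B = 23.2 − 28 = -4.8.
Midpoints: Q̄_A = 2832.0, P̄_B = 25.60.
ε = (ΔQ_A/Q̄_A)/(ΔP_B/P̄_B) = (-484/2832.0)/(-4.8/25.60) ≈ 0.911.

0.911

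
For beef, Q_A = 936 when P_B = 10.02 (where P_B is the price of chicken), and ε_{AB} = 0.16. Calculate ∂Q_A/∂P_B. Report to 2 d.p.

14.95

ε = (∂Q_A/∂P_B)·(P_B/Q_A) ⇒ ∂Q_A/∂P_B = ε·Q_A/P_B = 0.16 × 936/10.02 ≈ 14.95.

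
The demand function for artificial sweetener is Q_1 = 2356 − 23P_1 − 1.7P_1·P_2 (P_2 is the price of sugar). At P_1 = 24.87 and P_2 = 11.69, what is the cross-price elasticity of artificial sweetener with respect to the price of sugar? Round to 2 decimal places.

-0.38

At P_1 = 24.87 and P_2 = 11.69: Q_1 = 1289.748.
∂Q_1/∂P_2 = -1.7P_1 = -1.7(24.87) = -42.2790.
ε = (∂Q_1/∂P_2)(P_2/Q_1) = -42.2790 × (11.69/1289.748) ≈ -0.38.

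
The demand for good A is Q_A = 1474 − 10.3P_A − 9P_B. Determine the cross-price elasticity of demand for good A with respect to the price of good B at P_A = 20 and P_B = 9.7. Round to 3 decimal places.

-0.074

At P_A = 20 and P_B = 9.7: Q_A = 1180.7.
∂Q_A/∂P_B = -9.
ε = (∂Q_A/∂P_B)(P_B/Q_A) = -9 × (9.7/1180.7) ≈ -0.074.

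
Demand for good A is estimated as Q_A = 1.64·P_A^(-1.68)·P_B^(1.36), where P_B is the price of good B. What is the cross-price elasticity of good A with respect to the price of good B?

1.36

In a log-linear (constant-elasticity) demand function, the coefficient on the exponent of P_B is the cross-price elasticity.
ε = 1.36. Positive, so good A and good B are substitutes.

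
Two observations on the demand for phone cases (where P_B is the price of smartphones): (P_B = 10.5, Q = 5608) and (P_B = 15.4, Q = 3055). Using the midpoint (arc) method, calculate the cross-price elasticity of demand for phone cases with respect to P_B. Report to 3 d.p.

ΔQ_A = 3055 − 5608 = -2553; ΔP_B = 15.4 − 10.5 = 4.9.
Midpoints: Q̄_A = 4331.5, P̄_B = 12.95.
ε = (ΔQ_A/Q̄_A)/(ΔP_B/P̄_B) = (-2553/4331.5)/(4.9/12.95) ≈ -1.558.
ε < 0: phone cases and smartphones are complements.

-1.558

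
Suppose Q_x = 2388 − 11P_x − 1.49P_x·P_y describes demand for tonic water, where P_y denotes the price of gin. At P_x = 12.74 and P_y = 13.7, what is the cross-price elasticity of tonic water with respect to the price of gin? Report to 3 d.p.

At P_x = 12.74 and P_y = 13.7: Q_x = 1987.798.
∂Q_x/∂P_y = -1.49P_x = -1.49(12.74) = -18.9826.
ε = (∂Q_x/∂P_y)(P_y/Q_x) = -18.9826 × (13.7/1987.798) ≈ -0.131.

-0.131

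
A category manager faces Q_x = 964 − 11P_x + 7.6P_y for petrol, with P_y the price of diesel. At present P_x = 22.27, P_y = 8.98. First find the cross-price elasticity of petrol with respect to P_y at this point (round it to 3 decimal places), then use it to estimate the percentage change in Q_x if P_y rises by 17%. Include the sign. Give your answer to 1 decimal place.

1.5%

At P_x = 22.27, P_y = 8.98: Q_x = 787.278.
∂Q_x/∂P_y = 7.6.
ε = (∂Q_x/∂P_y)(P_y/Q_x) = 7.6000 × 8.98/787.278 ≈ 0.087.
%ΔQ_x ≈ ε × %ΔP_y = 0.087 × (17%) = 1.5%.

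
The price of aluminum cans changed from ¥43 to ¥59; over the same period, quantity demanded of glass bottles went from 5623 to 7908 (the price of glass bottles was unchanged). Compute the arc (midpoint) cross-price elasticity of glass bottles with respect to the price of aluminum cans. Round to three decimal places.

ΔQ_A = 7908 − 5623 = 2285; ΔP_B = 59 − 43 = 16.
Midpoints: Q̄_A = 6765.5, P̄_B = 51.00.
ε = (ΔQ_A/Q̄_A)/(ΔP_B/P̄_B) = (2285/6765.5)/(16/51.00) ≈ 1.077.
ε > 0: glass bottles and aluminum cans are substitutes.

1.077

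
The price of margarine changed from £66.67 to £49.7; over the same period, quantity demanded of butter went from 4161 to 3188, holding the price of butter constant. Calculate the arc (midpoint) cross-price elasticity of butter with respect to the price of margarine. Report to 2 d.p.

ΔQ_A = 3188 − 4161 = -973; ΔP_B = 49.7 − 66.67 = -16.97.
Midpoints: Q̄_A = 3674.5, P̄_B = 58.19.
ε = (ΔQ_A/Q̄_A)/(ΔP_B/P̄_B) = (-973/3674.5)/(-16.97/58.19) ≈ 0.91.

0.91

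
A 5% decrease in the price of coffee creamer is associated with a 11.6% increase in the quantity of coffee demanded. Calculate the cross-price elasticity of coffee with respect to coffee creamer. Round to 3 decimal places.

-2.320

ε = (%ΔQ of coffee) / (%ΔP of coffee creamer) = (11.6%) / (-5%) ≈ -2.320.
Negative cross-price elasticity: complements.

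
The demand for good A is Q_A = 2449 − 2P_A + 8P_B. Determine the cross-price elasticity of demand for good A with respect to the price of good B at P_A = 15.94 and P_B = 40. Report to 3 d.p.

0.117

At P_A = 15.94 and P_B = 40: Q_A = 2737.12.
∂Q_A/∂P_B = 8.
ε = (∂Q_A/∂P_B)(P_B/Q_A) = 8 × (40/2737.12) ≈ 0.117.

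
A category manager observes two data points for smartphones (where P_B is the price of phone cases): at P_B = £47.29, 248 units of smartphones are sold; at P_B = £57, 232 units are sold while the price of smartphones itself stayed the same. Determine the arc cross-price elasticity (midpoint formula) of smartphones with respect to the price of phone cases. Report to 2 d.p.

-0.36

ΔQ_A = 232 − 248 = -16; ΔP_B = 57 − 47.29 = 9.71.
Midpoints: Q̄_A = 240.0, P̄_B = 52.14.
ε = (ΔQ_A/Q̄_A)/(ΔP_B/P̄_B) = (-16/240.0)/(9.71/52.14) ≈ -0.36.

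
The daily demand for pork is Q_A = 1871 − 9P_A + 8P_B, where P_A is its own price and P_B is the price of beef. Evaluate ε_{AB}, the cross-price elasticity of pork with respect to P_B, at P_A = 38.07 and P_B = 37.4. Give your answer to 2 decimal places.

At P_A = 38.07 and P_B = 37.4: Q_A = 1827.57.
∂Q_A/∂P_B = 8.
ε = (∂Q_A/∂P_B)(P_B/Q_A) = 8 × (37.4/1827.57) ≈ 0.16.

0.16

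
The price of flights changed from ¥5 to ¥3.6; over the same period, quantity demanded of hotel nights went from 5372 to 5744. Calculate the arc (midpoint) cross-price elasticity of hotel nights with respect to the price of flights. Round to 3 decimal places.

ΔQ_A = 5744 − 5372 = 372; ΔP_B = 3.6 − 5 = -1.4.
Midpoints: Q̄_A = 5558.0, P̄_B = 4.30.
ε = (ΔQ_A/Q̄_A)/(ΔP_B/P̄_B) = (372/5558.0)/(-1.4/4.30) ≈ -0.206.
ε < 0: hotel nights and flights are complements.

-0.206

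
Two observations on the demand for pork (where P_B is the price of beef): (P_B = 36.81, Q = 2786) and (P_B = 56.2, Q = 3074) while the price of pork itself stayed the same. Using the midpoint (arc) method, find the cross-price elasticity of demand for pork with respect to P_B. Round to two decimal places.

ΔQ_A = 3074 − 2786 = 288; ΔP_B = 56.2 − 36.81 = 19.39.
Midpoints: Q̄_A = 2930.0, P̄_B = 46.51.
ε = (ΔQ_A/Q̄_A)/(ΔP_B/P̄_B) = (288/2930.0)/(19.39/46.51) ≈ 0.24.
ε > 0: pork and beef are substitutes.

0.24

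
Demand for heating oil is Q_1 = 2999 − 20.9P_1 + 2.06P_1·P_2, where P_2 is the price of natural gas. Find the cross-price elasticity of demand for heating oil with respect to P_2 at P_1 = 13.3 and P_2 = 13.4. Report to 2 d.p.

At P_1 = 13.3 and P_2 = 13.4: Q_1 = 3088.163.
∂Q_1/∂P_2 = 2.06P_1 = 2.06(13.3) = 27.3980.
ε = (∂Q_1/∂P_2)(P_2/Q_1) = 27.3980 × (13.4/3088.163) ≈ 0.12.

0.12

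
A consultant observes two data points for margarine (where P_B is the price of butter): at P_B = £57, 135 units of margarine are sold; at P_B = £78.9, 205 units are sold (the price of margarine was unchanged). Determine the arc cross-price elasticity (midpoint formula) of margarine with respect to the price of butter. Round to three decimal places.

ΔQ_A = 205 − 135 = 70; ΔP_B = 78.9 − 57 = 21.9.
Midpoints: Q̄_A = 170.0, P̄_B = 67.95.
ε = (ΔQ_A/Q̄_A)/(ΔP_B/P̄_B) = (70/170.0)/(21.9/67.95) ≈ 1.278.
ε > 0: margarine and butter are substitutes.

1.278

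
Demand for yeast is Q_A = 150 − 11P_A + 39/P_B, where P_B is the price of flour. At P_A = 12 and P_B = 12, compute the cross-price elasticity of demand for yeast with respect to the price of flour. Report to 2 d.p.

At P_A = 12 and P_B = 12: Q_A = 21.25.
∂Q_A/∂P_B = −39/P_B² = -0.2708.
ε = (∂Q_A/∂P_B)(P_B/Q_A) = -0.2708 × (12/21.25) ≈ -0.15.

-0.15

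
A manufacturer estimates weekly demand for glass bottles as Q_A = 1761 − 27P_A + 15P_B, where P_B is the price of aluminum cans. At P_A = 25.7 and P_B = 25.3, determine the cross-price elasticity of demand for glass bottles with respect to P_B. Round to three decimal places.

At P_A = 25.7 and P_B = 25.3: Q_A = 1446.6.
∂Q_A/∂P_B = 15.
ε = (∂Q_A/∂P_B)(P_B/Q_A) = 15 × (25.3/1446.6) ≈ 0.262.
Since ε > 0, glass bottles and aluminum cans are substitutes.

0.262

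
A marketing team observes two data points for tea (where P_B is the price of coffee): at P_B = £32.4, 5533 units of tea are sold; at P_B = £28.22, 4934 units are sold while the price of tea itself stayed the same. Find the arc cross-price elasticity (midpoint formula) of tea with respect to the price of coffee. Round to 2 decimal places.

0.83

ΔQ_A = 4934 − 5533 = -599; ΔP_B = 28.22 − 32.4 = -4.18.
Midpoints: Q̄_A = 5233.5, P̄_B = 30.31.
ε = (ΔQ_A/Q̄_A)/(ΔP_B/P̄_B) = (-599/5233.5)/(-4.18/30.31) ≈ 0.83.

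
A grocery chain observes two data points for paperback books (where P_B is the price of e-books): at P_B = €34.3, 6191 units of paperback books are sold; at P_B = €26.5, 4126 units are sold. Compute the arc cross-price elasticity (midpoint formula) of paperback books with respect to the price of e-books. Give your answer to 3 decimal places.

ΔQ_A = 4126 − 6191 = -2065; ΔP_B = 26.5 − 34.3 = -7.8.
Midpoints: Q̄_A = 5158.5, P̄_B = 30.40.
ε = (ΔQ_A/Q̄_A)/(ΔP_B/P̄_B) = (-2065/5158.5)/(-7.8/30.40) ≈ 1.560.

1.560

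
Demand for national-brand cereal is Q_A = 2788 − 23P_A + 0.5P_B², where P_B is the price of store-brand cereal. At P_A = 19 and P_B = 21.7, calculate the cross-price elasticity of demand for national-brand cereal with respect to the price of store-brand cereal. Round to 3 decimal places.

At P_A = 19 and P_B = 21.7: Q_A = 2586.445.
∂Q_A/∂P_B = 1P_B = 1(21.7) = 21.7000.
ε = (∂Q_A/∂P_B)(P_B/Q_A) = 21.7000 × (21.7/2586.445) ≈ 0.182.
ε > 0: substitutes.

0.182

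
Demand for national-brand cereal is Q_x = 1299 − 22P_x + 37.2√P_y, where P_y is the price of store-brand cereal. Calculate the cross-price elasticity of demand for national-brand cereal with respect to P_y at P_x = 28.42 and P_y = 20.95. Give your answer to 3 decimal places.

0.101

At P_x = 28.42 and P_y = 20.95: Q_x = 844.029.
∂Q_x/∂P_y = 37.2/(2√P_y) = 37.2/(2√20.95) = 4.0637.
ε = (∂Q_x/∂P_y)(P_y/Q_x) = 4.0637 × (20.95/844.029) ≈ 0.101.
ε > 0: substitutes.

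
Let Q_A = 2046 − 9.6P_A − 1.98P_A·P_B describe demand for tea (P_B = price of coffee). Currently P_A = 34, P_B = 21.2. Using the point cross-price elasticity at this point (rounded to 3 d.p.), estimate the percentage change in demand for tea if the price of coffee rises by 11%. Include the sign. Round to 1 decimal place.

At P_A = 34, P_B = 21.2: Q_A = 292.416.
∂Q_A/∂P_B = -1.98P_A = -67.3200.
ε = (∂Q_A/∂P_B)(P_B/Q_A) = -67.3200 × 21.2/292.416 ≈ -4.881.
%ΔQ_A ≈ ε × %ΔP_B = -4.881 × (11%) = -53.7%.

-53.7%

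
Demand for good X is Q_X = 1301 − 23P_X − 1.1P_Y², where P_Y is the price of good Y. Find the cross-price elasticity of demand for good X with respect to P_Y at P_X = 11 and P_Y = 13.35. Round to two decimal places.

At P_X = 11 and P_Y = 13.35: Q_X = 851.955.
∂Q_X/∂P_Y = -2.2P_Y = -2.2(13.35) = -29.3700.
ε = (∂Q_X/∂P_Y)(P_Y/Q_X) = -29.3700 × (13.35/851.955) ≈ -0.46.

-0.46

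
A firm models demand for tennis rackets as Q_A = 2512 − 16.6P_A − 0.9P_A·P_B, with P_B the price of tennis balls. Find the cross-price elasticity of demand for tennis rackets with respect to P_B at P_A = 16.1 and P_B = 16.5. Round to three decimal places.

-0.119

At P_A = 16.1 and P_B = 16.5: Q_A = 2005.655.
∂Q_A/∂P_B = -0.9P_A = -0.9(16.1) = -14.4900.
ε = (∂Q_A/∂P_B)(P_B/Q_A) = -14.4900 × (16.5/2005.655) ≈ -0.119.
ε < 0: complements.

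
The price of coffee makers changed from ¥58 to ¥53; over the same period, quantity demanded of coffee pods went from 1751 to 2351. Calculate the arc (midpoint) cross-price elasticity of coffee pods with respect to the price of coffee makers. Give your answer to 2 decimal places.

-3.25

ΔQ_A = 2351 − 1751 = 600; ΔP_B = 53 − 58 = -5.
Midpoints: Q̄_A = 2051.0, P̄_B = 55.50.
ε = (ΔQ_A/Q̄_A)/(ΔP_B/P̄_B) = (600/2051.0)/(-5/55.50) ≈ -3.25.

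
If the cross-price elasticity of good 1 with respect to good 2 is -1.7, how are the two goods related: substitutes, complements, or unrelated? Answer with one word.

ε = -1.7 < 0, so a higher price of good 2 lowers demand for good 1: complements.

complements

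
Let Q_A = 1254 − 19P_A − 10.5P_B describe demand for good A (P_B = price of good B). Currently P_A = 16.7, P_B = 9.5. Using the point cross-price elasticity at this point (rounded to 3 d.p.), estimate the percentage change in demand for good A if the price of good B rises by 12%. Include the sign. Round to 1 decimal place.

-1.4%

At P_A = 16.7, P_B = 9.5: Q_A = 836.95.
∂Q_A/∂P_B = -10.5.
ε = (∂Q_A/∂P_B)(P_B/Q_A) = -10.5000 × 9.5/836.95 ≈ -0.119.
%ΔQ_A ≈ ε × %ΔP_B = -0.119 × (12%) = -1.4%.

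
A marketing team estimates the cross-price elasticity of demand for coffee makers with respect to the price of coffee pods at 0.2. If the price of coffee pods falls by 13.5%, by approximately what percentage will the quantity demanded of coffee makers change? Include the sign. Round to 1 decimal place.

-2.7%

%ΔQ ≈ ε × %ΔP of coffee pods = 0.2 × (-13.5%) = -2.7%.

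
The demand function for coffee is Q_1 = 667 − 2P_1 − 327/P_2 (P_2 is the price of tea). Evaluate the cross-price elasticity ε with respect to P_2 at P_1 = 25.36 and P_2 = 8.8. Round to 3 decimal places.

At P_1 = 25.36 and P_2 = 8.8: Q_1 = 579.121.
∂Q_1/∂P_2 = 327/P_2² = 4.2226.
ε = (∂Q_1/∂P_2)(P_2/Q_1) = 4.2226 × (8.8/579.121) ≈ 0.064.

0.064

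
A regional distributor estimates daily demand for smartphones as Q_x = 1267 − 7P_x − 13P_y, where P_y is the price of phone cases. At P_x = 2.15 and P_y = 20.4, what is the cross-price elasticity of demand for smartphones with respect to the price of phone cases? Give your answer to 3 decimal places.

-0.269

At P_x = 2.15 and P_y = 20.4: Q_x = 986.75.
∂Q_x/∂P_y = -13.
ε = (∂Q_x/∂P_y)(P_y/Q_x) = -13 × (20.4/986.75) ≈ -0.269.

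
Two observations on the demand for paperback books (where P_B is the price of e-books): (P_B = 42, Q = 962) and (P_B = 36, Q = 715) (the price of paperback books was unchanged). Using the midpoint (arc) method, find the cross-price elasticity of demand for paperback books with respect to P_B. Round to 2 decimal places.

ΔQ_A = 715 − 962 = -247; ΔP_B = 36 − 42 = -6.
Midpoints: Q̄_A = 838.5, P̄_B = 39.00.
ε = (ΔQ_A/Q̄_A)/(ΔP_B/P̄_B) = (-247/838.5)/(-6/39.00) ≈ 1.91.

1.91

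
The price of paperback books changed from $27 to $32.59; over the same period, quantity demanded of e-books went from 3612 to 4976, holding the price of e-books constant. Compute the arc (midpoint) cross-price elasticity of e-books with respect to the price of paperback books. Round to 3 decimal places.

ΔQ_A = 4976 − 3612 = 1364; ΔP_B = 32.59 − 27 = 5.59.
Midpoints: Q̄_A = 4294.0, P̄_B = 29.80.
ε = (ΔQ_A/Q̄_A)/(ΔP_B/P̄_B) = (1364/4294.0)/(5.59/29.80) ≈ 1.693.
ε > 0: e-books and paperback books are substitutes.

1.693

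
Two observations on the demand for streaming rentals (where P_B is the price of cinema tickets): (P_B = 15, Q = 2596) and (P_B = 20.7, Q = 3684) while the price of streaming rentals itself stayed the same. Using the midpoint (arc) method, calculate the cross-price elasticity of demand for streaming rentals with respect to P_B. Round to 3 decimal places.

ΔQ_A = 3684 − 2596 = 1088; ΔP_B = 20.7 − 15 = 5.7.
Midpoints: Q̄_A = 3140.0, P̄_B = 17.85.
ε = (ΔQ_A/Q̄_A)/(ΔP_B/P̄_B) = (1088/3140.0)/(5.7/17.85) ≈ 1.085.
ε > 0: streaming rentals and cinema tickets are substitutes.

1.085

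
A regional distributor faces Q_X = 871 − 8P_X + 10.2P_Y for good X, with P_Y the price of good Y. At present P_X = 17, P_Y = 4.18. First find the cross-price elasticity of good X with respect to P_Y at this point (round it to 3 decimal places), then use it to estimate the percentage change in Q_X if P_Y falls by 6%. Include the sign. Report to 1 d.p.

-0.3%

At P_X = 17, P_Y = 4.18: Q_X = 777.636.
∂Q_X/∂P_Y = 10.2.
ε = (∂Q_X/∂P_Y)(P_Y/Q_X) = 10.2000 × 4.18/777.636 ≈ 0.055.
%ΔQ_X ≈ ε × %ΔP_Y = 0.055 × (-6%) = -0.3%.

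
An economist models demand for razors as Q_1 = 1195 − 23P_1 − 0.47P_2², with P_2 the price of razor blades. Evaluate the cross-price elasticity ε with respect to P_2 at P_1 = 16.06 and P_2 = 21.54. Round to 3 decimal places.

At P_1 = 16.06 and P_2 = 21.54: Q_1 = 607.553.
∂Q_1/∂P_2 = -0.94P_2 = -0.94(21.54) = -20.2476.
ε = (∂Q_1/∂P_2)(P_2/Q_1) = -20.2476 × (21.54/607.553) ≈ -0.718.
ε < 0: complements.

-0.718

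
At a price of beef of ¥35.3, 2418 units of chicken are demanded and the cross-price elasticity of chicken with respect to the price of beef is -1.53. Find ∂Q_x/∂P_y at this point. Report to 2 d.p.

ε = (∂Q_x/∂P_y)·(P_y/Q_x) ⇒ ∂Q_x/∂P_y = ε·Q_x/P_y = -1.53 × 2418/35.3 ≈ -104.80.

-104.80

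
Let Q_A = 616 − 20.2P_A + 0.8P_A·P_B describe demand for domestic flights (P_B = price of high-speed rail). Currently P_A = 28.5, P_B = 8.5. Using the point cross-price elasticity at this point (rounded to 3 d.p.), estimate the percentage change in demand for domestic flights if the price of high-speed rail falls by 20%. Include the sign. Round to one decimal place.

-16.6%

At P_A = 28.5, P_B = 8.5: Q_A = 234.1.
∂Q_A/∂P_B = 0.8P_A = 22.8000.
ε = (∂Q_A/∂P_B)(P_B/Q_A) = 22.8000 × 8.5/234.1 ≈ 0.828.
%ΔQ_A ≈ ε × %ΔP_B = 0.828 × (-20%) = -16.6%.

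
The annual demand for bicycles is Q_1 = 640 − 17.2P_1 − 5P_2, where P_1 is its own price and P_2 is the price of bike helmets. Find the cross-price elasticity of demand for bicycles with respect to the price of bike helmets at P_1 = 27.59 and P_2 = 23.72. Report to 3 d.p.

-2.531

At P_1 = 27.59 and P_2 = 23.72: Q_1 = 46.852.
∂Q_1/∂P_2 = -5.
ε = (∂Q_1/∂P_2)(P_2/Q_1) = -5 × (23.72/46.852) ≈ -2.531.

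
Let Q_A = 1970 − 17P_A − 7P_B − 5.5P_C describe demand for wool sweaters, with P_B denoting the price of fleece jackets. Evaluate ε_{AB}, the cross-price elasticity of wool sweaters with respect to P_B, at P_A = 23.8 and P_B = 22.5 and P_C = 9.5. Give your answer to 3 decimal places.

-0.116

At P_A = 23.8 and P_B = 22.5 and P_C = 9.5: Q_A = 1355.65.
∂Q_A/∂P_B = -7.
ε = (∂Q_A/∂P_B)(P_B/Q_A) = -7 × (22.5/1355.65) ≈ -0.116.
Since ε < 0, wool sweaters and fleece jackets are complements.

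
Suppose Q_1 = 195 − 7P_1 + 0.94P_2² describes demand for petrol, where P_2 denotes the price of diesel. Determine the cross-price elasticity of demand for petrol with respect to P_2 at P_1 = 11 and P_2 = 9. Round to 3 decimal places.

At P_1 = 11 and P_2 = 9: Q_1 = 194.14.
∂Q_1/∂P_2 = 1.88P_2 = 1.88(9) = 16.9200.
ε = (∂Q_1/∂P_2)(P_2/Q_1) = 16.9200 × (9/194.14) ≈ 0.784.
ε > 0: substitutes.

0.784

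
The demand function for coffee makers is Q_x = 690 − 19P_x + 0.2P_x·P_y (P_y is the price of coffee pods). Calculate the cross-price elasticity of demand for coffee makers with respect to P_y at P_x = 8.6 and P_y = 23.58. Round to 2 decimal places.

At P_x = 8.6 and P_y = 23.58: Q_x = 567.158.
∂Q_x/∂P_y = 0.2P_x = 0.2(8.6) = 1.7200.
ε = (∂Q_x/∂P_y)(P_y/Q_x) = 1.7200 × (23.58/567.158) ≈ 0.07.
ε > 0: substitutes.

0.07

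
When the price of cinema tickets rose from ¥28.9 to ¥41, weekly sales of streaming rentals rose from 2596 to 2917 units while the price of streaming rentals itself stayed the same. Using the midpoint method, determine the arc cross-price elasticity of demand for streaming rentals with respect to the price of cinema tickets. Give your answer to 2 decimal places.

0.34

ΔQ_A = 2917 − 2596 = 321; ΔP_B = 41 − 28.9 = 12.1.
Midpoints: Q̄_A = 2756.5, P̄_B = 34.95.
ε = (ΔQ_A/Q̄_A)/(ΔP_B/P̄_B) = (321/2756.5)/(12.1/34.95) ≈ 0.34.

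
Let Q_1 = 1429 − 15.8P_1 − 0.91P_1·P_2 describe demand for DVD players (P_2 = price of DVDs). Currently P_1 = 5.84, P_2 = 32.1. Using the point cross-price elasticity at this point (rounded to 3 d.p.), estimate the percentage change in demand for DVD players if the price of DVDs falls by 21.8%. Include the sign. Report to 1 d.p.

3.2%

At P_1 = 5.84, P_2 = 32.1: Q_1 = 1166.136.
∂Q_1/∂P_2 = -0.91P_1 = -5.3144.
ε = (∂Q_1/∂P_2)(P_2/Q_1) = -5.3144 × 32.1/1166.136 ≈ -0.146.
%ΔQ_1 ≈ ε × %ΔP_2 = -0.146 × (-21.8%) = 3.2%.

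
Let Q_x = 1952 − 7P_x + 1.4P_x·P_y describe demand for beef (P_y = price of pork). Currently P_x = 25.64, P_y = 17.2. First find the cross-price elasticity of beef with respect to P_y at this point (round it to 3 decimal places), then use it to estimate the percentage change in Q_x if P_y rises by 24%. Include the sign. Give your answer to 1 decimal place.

6.2%

At P_x = 25.64, P_y = 17.2: Q_x = 2389.931.
∂Q_x/∂P_y = 1.4P_x = 35.8960.
ε = (∂Q_x/∂P_y)(P_y/Q_x) = 35.8960 × 17.2/2389.931 ≈ 0.258.
%ΔQ_x ≈ ε × %ΔP_y = 0.258 × (24%) = 6.2%.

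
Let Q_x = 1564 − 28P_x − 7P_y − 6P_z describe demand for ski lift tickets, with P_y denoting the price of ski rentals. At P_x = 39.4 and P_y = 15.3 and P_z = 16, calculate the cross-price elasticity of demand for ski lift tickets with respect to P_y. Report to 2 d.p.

At P_x = 39.4 and P_y = 15.3 and P_z = 16: Q_x = 257.7.
∂Q_x/∂P_y = -7.
ε = (∂Q_x/∂P_y)(P_y/Q_x) = -7 × (15.3/257.7) ≈ -0.42.
Since ε < 0, ski lift tickets and ski rentals are complements.

-0.42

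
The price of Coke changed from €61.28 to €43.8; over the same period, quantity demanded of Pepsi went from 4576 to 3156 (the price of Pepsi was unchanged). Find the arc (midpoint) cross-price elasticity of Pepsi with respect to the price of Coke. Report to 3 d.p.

ΔQ_A = 3156 − 4576 = -1420; ΔP_B = 43.8 − 61.28 = -17.48.
Midpoints: Q̄_A = 3866.0, P̄_B = 52.54.
ε = (ΔQ_A/Q̄_A)/(ΔP_B/P̄_B) = (-1420/3866.0)/(-17.48/52.54) ≈ 1.104.
ε > 0: Pepsi and Coke are substitutes.

1.104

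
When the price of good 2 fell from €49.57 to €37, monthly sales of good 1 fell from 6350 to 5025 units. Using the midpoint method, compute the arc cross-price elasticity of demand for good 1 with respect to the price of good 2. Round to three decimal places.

ΔQ_1 = 5025 − 6350 = -1325; ΔP_2 = 37 − 49.57 = -12.57.
Midpoints: Q̄_1 = 5687.5, P̄_2 = 43.28.
ε = (ΔQ_1/Q̄_1)/(ΔP_2/P̄_2) = (-1325/5687.5)/(-12.57/43.28) ≈ 0.802.
ε > 0: good 1 and good 2 are substitutes.

0.802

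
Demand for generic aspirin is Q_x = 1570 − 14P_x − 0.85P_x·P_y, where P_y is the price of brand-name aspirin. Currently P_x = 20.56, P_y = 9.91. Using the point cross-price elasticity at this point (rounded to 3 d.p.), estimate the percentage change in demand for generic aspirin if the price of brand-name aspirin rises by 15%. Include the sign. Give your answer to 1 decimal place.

-2.3%

At P_x = 20.56, P_y = 9.91: Q_x = 1108.973.
∂Q_x/∂P_y = -0.85P_x = -17.4760.
ε = (∂Q_x/∂P_y)(P_y/Q_x) = -17.4760 × 9.91/1108.973 ≈ -0.156.
%ΔQ_x ≈ ε × %ΔP_y = -0.156 × (15%) = -2.3%.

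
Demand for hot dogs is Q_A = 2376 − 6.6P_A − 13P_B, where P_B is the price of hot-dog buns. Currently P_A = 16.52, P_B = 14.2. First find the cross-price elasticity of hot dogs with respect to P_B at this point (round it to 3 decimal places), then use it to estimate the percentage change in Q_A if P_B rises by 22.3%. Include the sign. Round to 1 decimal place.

-2.0%

At P_A = 16.52, P_B = 14.2: Q_A = 2082.368.
∂Q_A/∂P_B = -13.
ε = (∂Q_A/∂P_B)(P_B/Q_A) = -13.0000 × 14.2/2082.368 ≈ -0.089.
%ΔQ_A ≈ ε × %ΔP_B = -0.089 × (22.3%) = -2.0%.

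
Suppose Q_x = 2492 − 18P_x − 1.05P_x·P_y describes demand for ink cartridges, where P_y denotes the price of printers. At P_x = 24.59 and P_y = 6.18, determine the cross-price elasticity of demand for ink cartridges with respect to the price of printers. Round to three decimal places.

-0.084

At P_x = 24.59 and P_y = 6.18: Q_x = 1889.815.
∂Q_x/∂P_y = -1.05P_x = -1.05(24.59) = -25.8195.
ε = (∂Q_x/∂P_y)(P_y/Q_x) = -25.8195 × (6.18/1889.815) ≈ -0.084.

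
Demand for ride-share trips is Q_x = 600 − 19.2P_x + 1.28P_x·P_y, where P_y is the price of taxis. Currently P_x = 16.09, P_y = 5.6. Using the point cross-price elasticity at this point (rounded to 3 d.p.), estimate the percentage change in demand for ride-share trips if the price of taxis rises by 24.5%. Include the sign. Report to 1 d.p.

7.0%

At P_x = 16.09, P_y = 5.6: Q_x = 406.405.
∂Q_x/∂P_y = 1.28P_x = 20.5952.
ε = (∂Q_x/∂P_y)(P_y/Q_x) = 20.5952 × 5.6/406.405 ≈ 0.284.
%ΔQ_x ≈ ε × %ΔP_y = 0.284 × (24.5%) = 7.0%.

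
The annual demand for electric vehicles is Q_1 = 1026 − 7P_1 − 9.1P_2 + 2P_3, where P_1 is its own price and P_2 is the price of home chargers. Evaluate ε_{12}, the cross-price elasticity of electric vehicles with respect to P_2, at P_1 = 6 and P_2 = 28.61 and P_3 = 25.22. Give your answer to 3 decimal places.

-0.336

At P_1 = 6 and P_2 = 28.61 and P_3 = 25.22: Q_1 = 774.089.
∂Q_1/∂P_2 = -9.1.
ε = (∂Q_1/∂P_2)(P_2/Q_1) = -9.1 × (28.61/774.089) ≈ -0.336.
Since ε < 0, electric vehicles and home chargers are complements.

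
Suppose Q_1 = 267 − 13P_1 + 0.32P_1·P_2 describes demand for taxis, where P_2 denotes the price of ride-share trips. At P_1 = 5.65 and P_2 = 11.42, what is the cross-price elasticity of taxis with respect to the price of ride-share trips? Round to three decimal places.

At P_1 = 5.65 and P_2 = 11.42: Q_1 = 214.197.
∂Q_1/∂P_2 = 0.32P_1 = 0.32(5.65) = 1.8080.
ε = (∂Q_1/∂P_2)(P_2/Q_1) = 1.8080 × (11.42/214.197) ≈ 0.096.
ε > 0: substitutes.

0.096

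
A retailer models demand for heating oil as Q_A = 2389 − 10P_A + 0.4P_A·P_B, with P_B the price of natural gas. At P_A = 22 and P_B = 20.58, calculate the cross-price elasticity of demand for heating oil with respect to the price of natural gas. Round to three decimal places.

0.077

At P_A = 22 and P_B = 20.58: Q_A = 2350.104.
∂Q_A/∂P_B = 0.4P_A = 0.4(22) = 8.8000.
ε = (∂Q_A/∂P_B)(P_B/Q_A) = 8.8000 × (20.58/2350.104) ≈ 0.077.
ε > 0: substitutes.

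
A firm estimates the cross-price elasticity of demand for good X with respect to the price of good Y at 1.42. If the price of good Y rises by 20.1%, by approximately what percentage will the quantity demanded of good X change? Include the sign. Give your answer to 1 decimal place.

%ΔQ ≈ ε × %ΔP of good Y = 1.42 × (20.1%) = 28.5%.
Demand for good X rises by about 28.5%.

28.5%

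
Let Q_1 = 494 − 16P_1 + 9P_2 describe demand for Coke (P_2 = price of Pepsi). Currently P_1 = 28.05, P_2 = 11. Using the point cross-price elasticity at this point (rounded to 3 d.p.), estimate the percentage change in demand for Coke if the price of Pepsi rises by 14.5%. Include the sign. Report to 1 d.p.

At P_1 = 28.05, P_2 = 11: Q_1 = 144.2.
∂Q_1/∂P_2 = 9.
ε = (∂Q_1/∂P_2)(P_2/Q_1) = 9.0000 × 11/144.2 ≈ 0.687.
%ΔQ_1 ≈ ε × %ΔP_2 = 0.687 × (14.5%) = 10.0%.

10.0%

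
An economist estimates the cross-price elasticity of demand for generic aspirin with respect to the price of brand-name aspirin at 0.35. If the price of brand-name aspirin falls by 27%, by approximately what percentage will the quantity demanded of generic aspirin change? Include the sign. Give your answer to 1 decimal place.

%ΔQ ≈ ε × %ΔP of brand-name aspirin = 0.35 × (-27%) = -9.5%.
Demand for generic aspirin falls by about 9.5%.

-9.5%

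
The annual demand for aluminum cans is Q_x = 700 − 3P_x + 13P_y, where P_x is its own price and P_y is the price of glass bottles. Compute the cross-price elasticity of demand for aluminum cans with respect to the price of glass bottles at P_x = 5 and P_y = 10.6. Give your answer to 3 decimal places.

0.167

At P_x = 5 and P_y = 10.6: Q_x = 822.8.
∂Q_x/∂P_y = 13.
ε = (∂Q_x/∂P_y)(P_y/Q_x) = 13 × (10.6/822.8) ≈ 0.167.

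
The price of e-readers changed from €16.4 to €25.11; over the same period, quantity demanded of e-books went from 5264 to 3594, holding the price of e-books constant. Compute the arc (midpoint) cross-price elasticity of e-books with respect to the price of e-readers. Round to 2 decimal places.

ΔQ_A = 3594 − 5264 = -1670; ΔP_B = 25.11 − 16.4 = 8.71.
Midpoints: Q̄_A = 4429.0, P̄_B = 20.75.
ε = (ΔQ_A/Q̄_A)/(ΔP_B/P̄_B) = (-1670/4429.0)/(8.71/20.75) ≈ -0.90.
ε < 0: e-books and e-readers are complements.

-0.90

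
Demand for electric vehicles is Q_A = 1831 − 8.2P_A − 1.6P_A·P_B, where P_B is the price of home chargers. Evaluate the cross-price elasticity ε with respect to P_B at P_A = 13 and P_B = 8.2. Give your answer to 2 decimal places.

At P_A = 13 and P_B = 8.2: Q_A = 1553.84.
∂Q_A/∂P_B = -1.6P_A = -1.6(13) = -20.8000.
ε = (∂Q_A/∂P_B)(P_B/Q_A) = -20.8000 × (8.2/1553.84) ≈ -0.11.

-0.11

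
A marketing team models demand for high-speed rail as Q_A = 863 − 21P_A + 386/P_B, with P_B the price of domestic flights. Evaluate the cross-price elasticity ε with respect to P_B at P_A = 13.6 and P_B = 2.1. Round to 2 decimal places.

At P_A = 13.6 and P_B = 2.1: Q_A = 761.210.
∂Q_A/∂P_B = −386/P_B² = -87.5283.
ε = (∂Q_A/∂P_B)(P_B/Q_A) = -87.5283 × (2.1/761.210) ≈ -0.24.

-0.24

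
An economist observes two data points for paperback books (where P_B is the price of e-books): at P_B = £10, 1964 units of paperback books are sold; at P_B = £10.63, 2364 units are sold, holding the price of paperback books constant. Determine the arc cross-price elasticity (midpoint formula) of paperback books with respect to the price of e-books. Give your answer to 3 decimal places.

3.026

ΔQ_A = 2364 − 1964 = 400; ΔP_B = 10.63 − 10 = 0.63.
Midpoints: Q̄_A = 2164.0, P̄_B = 10.32.
ε = (ΔQ_A/Q̄_A)/(ΔP_B/P̄_B) = (400/2164.0)/(0.63/10.32) ≈ 3.026.
ε > 0: paperback books and e-books are substitutes.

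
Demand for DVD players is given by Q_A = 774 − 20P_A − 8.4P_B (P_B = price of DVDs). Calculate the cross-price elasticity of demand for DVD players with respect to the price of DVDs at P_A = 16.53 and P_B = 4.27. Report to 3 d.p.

At P_A = 16.53 and P_B = 4.27: Q_A = 407.532.
∂Q_A/∂P_B = -8.4.
ε = (∂Q_A/∂P_B)(P_B/Q_A) = -8.4 × (4.27/407.532) ≈ -0.088.

-0.088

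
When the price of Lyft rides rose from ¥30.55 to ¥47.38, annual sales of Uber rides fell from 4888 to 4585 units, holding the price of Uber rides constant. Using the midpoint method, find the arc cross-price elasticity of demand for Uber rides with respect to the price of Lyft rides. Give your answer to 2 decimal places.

-0.15

ΔQ_A = 4585 − 4888 = -303; ΔP_B = 47.38 − 30.55 = 16.83.
Midpoints: Q̄_A = 4736.5, P̄_B = 38.97.
ε = (ΔQ_A/Q̄_A)/(ΔP_B/P̄_B) = (-303/4736.5)/(16.83/38.97) ≈ -0.15.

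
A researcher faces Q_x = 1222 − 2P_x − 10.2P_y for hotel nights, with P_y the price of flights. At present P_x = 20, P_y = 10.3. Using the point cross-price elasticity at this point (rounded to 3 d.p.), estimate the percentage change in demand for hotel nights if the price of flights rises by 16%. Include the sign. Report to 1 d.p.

At P_x = 20, P_y = 10.3: Q_x = 1076.94.
∂Q_x/∂P_y = -10.2.
ε = (∂Q_x/∂P_y)(P_y/Q_x) = -10.2000 × 10.3/1076.94 ≈ -0.098.
%ΔQ_x ≈ ε × %ΔP_y = -0.098 × (16%) = -1.6%.

-1.6%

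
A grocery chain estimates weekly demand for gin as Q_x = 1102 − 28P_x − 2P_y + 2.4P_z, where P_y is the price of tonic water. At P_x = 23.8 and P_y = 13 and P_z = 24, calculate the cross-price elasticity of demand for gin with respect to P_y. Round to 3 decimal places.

-0.056

At P_x = 23.8 and P_y = 13 and P_z = 24: Q_x = 467.2.
∂Q_x/∂P_y = -2.
ε = (∂Q_x/∂P_y)(P_y/Q_x) = -2 × (13/467.2) ≈ -0.056.
Since ε < 0, gin and tonic water are complements.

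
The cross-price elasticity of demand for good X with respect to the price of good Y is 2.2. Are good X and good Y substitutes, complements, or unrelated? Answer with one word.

ε = 2.2 > 0, so a higher price of good Y raises demand for good X: substitutes.

substitutes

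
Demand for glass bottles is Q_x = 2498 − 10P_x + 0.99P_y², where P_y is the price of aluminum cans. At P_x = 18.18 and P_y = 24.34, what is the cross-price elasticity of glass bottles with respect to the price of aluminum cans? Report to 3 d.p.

At P_x = 18.18 and P_y = 24.34: Q_x = 2902.711.
∂Q_x/∂P_y = 1.98P_y = 1.98(24.34) = 48.1932.
ε = (∂Q_x/∂P_y)(P_y/Q_x) = 48.1932 × (24.34/2902.711) ≈ 0.404.

0.404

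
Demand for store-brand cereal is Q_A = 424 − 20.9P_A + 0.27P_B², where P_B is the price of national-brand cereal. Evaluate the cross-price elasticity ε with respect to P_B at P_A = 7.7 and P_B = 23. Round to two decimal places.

0.70

At P_A = 7.7 and P_B = 23: Q_A = 405.9.
∂Q_A/∂P_B = 0.54P_B = 0.54(23) = 12.4200.
ε = (∂Q_A/∂P_B)(P_B/Q_A) = 12.4200 × (23/405.9) ≈ 0.70.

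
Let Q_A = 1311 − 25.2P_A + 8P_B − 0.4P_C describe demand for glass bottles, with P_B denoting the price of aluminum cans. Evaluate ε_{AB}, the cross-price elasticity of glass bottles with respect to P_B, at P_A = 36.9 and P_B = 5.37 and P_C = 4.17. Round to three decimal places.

0.102

At P_A = 36.9 and P_B = 5.37 and P_C = 4.17: Q_A = 422.412.
∂Q_A/∂P_B = 8.
ε = (∂Q_A/∂P_B)(P_B/Q_A) = 8 × (5.37/422.412) ≈ 0.102.
Since ε > 0, glass bottles and aluminum cans are substitutes.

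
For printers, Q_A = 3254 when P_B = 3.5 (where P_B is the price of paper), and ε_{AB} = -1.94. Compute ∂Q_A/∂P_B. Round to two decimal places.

ε = (∂Q_A/∂P_B)·(P_B/Q_A) ⇒ ∂Q_A/∂P_B = ε·Q_A/P_B = -1.94 × 3254/3.5 ≈ -1803.65.

-1803.65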